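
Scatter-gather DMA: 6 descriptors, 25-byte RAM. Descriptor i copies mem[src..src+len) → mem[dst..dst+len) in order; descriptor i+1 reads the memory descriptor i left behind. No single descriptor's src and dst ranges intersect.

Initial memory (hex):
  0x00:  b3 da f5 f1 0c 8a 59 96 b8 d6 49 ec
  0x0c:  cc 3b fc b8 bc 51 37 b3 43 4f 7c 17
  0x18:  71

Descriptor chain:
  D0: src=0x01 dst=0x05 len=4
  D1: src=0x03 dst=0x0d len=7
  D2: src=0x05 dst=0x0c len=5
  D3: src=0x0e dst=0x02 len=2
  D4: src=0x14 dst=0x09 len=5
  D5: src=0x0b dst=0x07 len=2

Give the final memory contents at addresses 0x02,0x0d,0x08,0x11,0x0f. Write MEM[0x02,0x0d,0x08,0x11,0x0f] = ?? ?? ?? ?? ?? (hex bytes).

MEM[0x02,0x0d,0x08,0x11,0x0f] = f1 71 17 f1 0c

#0 dst[0x05+4] := {0xda,0xf5,0xf1,0x0c}
#1 dst[0x0d+7] := {0xf1,0x0c,0xda,0xf5,0xf1,0x0c,0xd6}
#2 dst[0x0c+5] := {0xda,0xf5,0xf1,0x0c,0xd6}
#3 dst[0x02+2] := {0xf1,0x0c}
#4 dst[0x09+5] := {0x43,0x4f,0x7c,0x17,0x71}
#5 dst[0x07+2] := {0x7c,0x17}
query mem[0x02]=0xf1, mem[0x0d]=0x71, mem[0x08]=0x17, mem[0x11]=0xf1, mem[0x0f]=0x0c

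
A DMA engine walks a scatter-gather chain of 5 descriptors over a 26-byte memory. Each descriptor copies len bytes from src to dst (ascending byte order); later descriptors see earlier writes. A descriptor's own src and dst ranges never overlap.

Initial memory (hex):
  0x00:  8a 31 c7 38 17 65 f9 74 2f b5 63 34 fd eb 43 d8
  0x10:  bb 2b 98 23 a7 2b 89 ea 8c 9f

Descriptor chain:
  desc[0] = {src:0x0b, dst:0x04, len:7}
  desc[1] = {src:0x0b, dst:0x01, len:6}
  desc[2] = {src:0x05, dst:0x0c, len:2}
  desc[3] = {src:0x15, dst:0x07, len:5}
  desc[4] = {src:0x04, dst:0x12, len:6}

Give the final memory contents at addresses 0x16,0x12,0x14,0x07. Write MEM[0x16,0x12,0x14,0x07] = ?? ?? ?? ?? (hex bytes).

MEM[0x16,0x12,0x14,0x07] = 89 43 bb 2b

  after D0: wrote 7B at 0x04 = 34fdeb43d8bb2b
  after D1: wrote 6B at 0x01 = 34fdeb43d8bb
  after D2: wrote 2B at 0x0c = d8bb
  after D3: wrote 5B at 0x07 = 2b89ea8c9f
  after D4: wrote 6B at 0x12 = 43d8bb2b89ea
query mem[0x16]=0x89, mem[0x12]=0x43, mem[0x14]=0xbb, mem[0x07]=0x2b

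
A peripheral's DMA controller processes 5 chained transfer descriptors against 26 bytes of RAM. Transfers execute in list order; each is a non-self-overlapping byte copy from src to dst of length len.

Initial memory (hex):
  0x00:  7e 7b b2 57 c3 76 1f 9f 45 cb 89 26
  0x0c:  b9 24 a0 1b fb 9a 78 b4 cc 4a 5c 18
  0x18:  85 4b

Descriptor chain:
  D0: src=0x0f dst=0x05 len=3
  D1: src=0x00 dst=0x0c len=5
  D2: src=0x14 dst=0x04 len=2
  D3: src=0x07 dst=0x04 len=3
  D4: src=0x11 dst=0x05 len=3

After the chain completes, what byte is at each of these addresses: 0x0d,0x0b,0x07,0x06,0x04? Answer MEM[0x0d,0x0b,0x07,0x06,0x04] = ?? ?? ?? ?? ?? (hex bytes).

MEM[0x0d,0x0b,0x07,0x06,0x04] = 7b 26 b4 78 9a

#0 dst[0x05+3] := {0x1b,0xfb,0x9a}
#1 dst[0x0c+5] := {0x7e,0x7b,0xb2,0x57,0xc3}
#2 dst[0x04+2] := {0xcc,0x4a}
#3 dst[0x04+3] := {0x9a,0x45,0xcb}
#4 dst[0x05+3] := {0x9a,0x78,0xb4}
query mem[0x0d]=0x7b, mem[0x0b]=0x26, mem[0x07]=0xb4, mem[0x06]=0x78, mem[0x04]=0x9a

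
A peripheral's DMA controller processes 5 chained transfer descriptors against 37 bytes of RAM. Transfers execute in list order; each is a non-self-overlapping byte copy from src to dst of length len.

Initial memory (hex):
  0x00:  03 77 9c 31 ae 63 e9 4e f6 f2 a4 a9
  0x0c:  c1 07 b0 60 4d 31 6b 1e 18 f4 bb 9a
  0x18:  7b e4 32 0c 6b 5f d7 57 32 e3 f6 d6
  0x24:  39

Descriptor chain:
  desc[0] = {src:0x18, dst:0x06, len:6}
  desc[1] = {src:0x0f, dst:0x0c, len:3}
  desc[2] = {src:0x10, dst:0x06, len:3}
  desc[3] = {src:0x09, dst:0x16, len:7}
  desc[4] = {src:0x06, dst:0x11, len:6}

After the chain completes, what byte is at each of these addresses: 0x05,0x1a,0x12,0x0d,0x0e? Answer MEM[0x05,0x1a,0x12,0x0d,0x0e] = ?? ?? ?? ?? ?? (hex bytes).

#0 dst[0x06+6] := {0x7b,0xe4,0x32,0x0c,0x6b,0x5f}
#1 dst[0x0c+3] := {0x60,0x4d,0x31}
#2 dst[0x06+3] := {0x4d,0x31,0x6b}
#3 dst[0x16+7] := {0x0c,0x6b,0x5f,0x60,0x4d,0x31,0x60}
#4 dst[0x11+6] := {0x4d,0x31,0x6b,0x0c,0x6b,0x5f}
query mem[0x05]=0x63, mem[0x1a]=0x4d, mem[0x12]=0x31, mem[0x0d]=0x4d, mem[0x0e]=0x31

MEM[0x05,0x1a,0x12,0x0d,0x0e] = 63 4d 31 4d 31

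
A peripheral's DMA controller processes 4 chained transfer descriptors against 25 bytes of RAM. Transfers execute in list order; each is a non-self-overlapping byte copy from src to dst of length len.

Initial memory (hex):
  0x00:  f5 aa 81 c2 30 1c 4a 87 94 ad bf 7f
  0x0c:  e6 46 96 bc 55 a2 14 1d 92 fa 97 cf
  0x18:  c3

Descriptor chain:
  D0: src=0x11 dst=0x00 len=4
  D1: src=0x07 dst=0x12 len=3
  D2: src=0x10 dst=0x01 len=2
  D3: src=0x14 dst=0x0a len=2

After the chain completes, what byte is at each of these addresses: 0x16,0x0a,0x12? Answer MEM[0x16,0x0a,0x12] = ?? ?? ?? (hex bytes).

  after D0: wrote 4B at 0x00 = a2141d92
  after D1: wrote 3B at 0x12 = 8794ad
  after D2: wrote 2B at 0x01 = 55a2
  after D3: wrote 2B at 0x0a = adfa
query mem[0x16]=0x97, mem[0x0a]=0xad, mem[0x12]=0x87

MEM[0x16,0x0a,0x12] = 97 ad 87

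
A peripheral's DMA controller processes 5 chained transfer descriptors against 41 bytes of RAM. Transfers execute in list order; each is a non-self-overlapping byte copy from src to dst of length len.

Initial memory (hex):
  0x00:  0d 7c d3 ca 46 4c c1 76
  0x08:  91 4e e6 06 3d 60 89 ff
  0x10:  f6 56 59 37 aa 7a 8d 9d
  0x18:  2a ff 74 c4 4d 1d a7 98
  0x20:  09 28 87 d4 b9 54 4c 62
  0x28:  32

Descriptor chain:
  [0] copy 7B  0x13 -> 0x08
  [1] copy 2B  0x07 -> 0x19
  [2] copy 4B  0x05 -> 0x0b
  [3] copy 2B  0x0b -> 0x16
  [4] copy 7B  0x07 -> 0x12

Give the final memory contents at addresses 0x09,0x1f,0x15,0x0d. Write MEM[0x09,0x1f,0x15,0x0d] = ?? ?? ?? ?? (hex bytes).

D0: mem[0x08..0x0e] <- [37 aa 7a 8d 9d 2a ff]
D1: mem[0x19..0x1a] <- [76 37]
D2: mem[0x0b..0x0e] <- [4c c1 76 37]
D3: mem[0x16..0x17] <- [4c c1]
D4: mem[0x12..0x18] <- [76 37 aa 7a 4c c1 76]
query mem[0x09]=0xaa, mem[0x1f]=0x98, mem[0x15]=0x7a, mem[0x0d]=0x76

MEM[0x09,0x1f,0x15,0x0d] = aa 98 7a 76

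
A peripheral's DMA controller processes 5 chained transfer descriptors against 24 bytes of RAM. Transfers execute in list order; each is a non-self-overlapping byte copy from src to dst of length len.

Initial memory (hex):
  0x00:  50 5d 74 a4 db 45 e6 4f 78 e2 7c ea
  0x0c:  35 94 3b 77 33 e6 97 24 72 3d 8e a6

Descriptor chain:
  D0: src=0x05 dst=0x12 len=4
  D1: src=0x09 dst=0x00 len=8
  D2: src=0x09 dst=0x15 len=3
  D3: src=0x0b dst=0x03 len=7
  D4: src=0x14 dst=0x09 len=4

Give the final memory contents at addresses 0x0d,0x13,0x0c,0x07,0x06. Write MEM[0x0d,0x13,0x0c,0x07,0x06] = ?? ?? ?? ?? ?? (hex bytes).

MEM[0x0d,0x13,0x0c,0x07,0x06] = 94 e6 ea 77 3b

D0: mem[0x12..0x15] <- [45 e6 4f 78]
D1: mem[0x00..0x07] <- [e2 7c ea 35 94 3b 77 33]
D2: mem[0x15..0x17] <- [e2 7c ea]
D3: mem[0x03..0x09] <- [ea 35 94 3b 77 33 e6]
D4: mem[0x09..0x0c] <- [4f e2 7c ea]
query mem[0x0d]=0x94, mem[0x13]=0xe6, mem[0x0c]=0xea, mem[0x07]=0x77, mem[0x06]=0x3b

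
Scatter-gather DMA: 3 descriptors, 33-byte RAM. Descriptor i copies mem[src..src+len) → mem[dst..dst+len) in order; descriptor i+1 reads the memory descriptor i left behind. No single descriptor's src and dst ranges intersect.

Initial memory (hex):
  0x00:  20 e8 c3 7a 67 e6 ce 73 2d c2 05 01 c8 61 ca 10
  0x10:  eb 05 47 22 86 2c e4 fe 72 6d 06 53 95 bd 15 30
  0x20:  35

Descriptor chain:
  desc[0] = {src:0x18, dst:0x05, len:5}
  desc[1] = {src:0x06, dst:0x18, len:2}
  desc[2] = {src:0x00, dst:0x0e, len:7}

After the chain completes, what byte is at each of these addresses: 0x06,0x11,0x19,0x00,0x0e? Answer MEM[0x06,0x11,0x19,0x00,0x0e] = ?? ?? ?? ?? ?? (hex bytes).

D0: mem[0x05..0x09] <- [72 6d 06 53 95]
D1: mem[0x18..0x19] <- [6d 06]
D2: mem[0x0e..0x14] <- [20 e8 c3 7a 67 72 6d]
query mem[0x06]=0x6d, mem[0x11]=0x7a, mem[0x19]=0x06, mem[0x00]=0x20, mem[0x0e]=0x20

MEM[0x06,0x11,0x19,0x00,0x0e] = 6d 7a 06 20 20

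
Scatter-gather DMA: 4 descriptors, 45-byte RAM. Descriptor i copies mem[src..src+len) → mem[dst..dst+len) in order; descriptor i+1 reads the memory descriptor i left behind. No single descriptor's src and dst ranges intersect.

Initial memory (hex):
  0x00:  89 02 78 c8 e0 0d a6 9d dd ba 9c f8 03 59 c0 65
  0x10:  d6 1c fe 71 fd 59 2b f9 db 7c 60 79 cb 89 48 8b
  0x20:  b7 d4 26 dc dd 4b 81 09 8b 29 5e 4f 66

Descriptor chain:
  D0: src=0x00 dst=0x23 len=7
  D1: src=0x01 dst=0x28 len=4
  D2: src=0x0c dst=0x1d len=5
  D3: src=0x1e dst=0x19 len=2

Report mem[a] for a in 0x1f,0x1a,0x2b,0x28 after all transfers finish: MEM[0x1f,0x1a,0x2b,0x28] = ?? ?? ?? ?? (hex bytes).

  after D0: wrote 7B at 0x23 = 890278c8e00da6
  after D1: wrote 4B at 0x28 = 0278c8e0
  after D2: wrote 5B at 0x1d = 0359c065d6
  after D3: wrote 2B at 0x19 = 59c0
query mem[0x1f]=0xc0, mem[0x1a]=0xc0, mem[0x2b]=0xe0, mem[0x28]=0x02

MEM[0x1f,0x1a,0x2b,0x28] = c0 c0 e0 02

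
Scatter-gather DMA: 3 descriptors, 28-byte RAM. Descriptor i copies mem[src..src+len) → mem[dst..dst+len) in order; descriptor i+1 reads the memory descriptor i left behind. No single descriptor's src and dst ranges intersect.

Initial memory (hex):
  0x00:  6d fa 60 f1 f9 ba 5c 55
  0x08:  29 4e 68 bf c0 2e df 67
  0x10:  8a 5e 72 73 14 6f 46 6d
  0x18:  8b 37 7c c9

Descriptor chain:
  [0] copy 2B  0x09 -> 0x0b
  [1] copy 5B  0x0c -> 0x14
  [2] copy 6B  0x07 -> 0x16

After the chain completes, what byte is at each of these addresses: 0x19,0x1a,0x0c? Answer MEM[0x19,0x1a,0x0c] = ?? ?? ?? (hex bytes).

  after D0: wrote 2B at 0x0b = 4e68
  after D1: wrote 5B at 0x14 = 682edf678a
  after D2: wrote 6B at 0x16 = 55294e684e68
query mem[0x19]=0x68, mem[0x1a]=0x4e, mem[0x0c]=0x68

MEM[0x19,0x1a,0x0c] = 68 4e 68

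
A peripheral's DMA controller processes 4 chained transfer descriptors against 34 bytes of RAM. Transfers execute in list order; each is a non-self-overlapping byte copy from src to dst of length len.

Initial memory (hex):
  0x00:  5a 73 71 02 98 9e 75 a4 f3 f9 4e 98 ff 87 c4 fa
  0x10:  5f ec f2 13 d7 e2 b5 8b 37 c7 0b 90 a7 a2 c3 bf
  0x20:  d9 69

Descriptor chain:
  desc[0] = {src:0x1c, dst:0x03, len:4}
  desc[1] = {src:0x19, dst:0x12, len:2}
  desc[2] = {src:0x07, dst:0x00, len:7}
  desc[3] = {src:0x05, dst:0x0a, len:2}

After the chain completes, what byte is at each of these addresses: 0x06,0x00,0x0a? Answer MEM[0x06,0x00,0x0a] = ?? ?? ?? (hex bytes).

MEM[0x06,0x00,0x0a] = 87 a4 ff

[0] 0x1c->0x03 len=4 : a7 a2 c3 bf
[1] 0x19->0x12 len=2 : c7 0b
[2] 0x07->0x00 len=7 : a4 f3 f9 4e 98 ff 87
[3] 0x05->0x0a len=2 : ff 87
query mem[0x06]=0x87, mem[0x00]=0xa4, mem[0x0a]=0xff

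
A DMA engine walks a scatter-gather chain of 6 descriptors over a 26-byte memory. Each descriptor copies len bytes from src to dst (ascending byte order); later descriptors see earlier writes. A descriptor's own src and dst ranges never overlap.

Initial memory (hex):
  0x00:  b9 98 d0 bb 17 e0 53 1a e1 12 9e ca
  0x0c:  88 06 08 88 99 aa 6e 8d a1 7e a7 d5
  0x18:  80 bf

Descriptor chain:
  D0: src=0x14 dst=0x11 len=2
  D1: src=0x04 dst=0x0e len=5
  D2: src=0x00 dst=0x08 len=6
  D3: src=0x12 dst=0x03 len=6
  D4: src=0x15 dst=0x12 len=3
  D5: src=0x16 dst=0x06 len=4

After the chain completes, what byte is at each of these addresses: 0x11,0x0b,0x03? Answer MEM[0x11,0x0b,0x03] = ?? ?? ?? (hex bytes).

  after D0: wrote 2B at 0x11 = a17e
  after D1: wrote 5B at 0x0e = 17e0531ae1
  after D2: wrote 6B at 0x08 = b998d0bb17e0
  after D3: wrote 6B at 0x03 = e18da17ea7d5
  after D4: wrote 3B at 0x12 = 7ea7d5
  after D5: wrote 4B at 0x06 = a7d580bf
query mem[0x11]=0x1a, mem[0x0b]=0xbb, mem[0x03]=0xe1

MEM[0x11,0x0b,0x03] = 1a bb e1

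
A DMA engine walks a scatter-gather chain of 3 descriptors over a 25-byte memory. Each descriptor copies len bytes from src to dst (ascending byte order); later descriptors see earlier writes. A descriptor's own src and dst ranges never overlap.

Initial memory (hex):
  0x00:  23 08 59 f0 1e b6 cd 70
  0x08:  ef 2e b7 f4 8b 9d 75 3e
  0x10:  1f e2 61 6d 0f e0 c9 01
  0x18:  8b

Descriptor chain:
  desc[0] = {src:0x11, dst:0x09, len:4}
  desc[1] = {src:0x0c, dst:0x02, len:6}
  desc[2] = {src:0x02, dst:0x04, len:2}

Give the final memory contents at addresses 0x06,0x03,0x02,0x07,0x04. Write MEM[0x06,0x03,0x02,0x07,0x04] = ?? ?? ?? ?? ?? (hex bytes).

[0] 0x11->0x09 len=4 : e2 61 6d 0f
[1] 0x0c->0x02 len=6 : 0f 9d 75 3e 1f e2
[2] 0x02->0x04 len=2 : 0f 9d
query mem[0x06]=0x1f, mem[0x03]=0x9d, mem[0x02]=0x0f, mem[0x07]=0xe2, mem[0x04]=0x0f

MEM[0x06,0x03,0x02,0x07,0x04] = 1f 9d 0f e2 0f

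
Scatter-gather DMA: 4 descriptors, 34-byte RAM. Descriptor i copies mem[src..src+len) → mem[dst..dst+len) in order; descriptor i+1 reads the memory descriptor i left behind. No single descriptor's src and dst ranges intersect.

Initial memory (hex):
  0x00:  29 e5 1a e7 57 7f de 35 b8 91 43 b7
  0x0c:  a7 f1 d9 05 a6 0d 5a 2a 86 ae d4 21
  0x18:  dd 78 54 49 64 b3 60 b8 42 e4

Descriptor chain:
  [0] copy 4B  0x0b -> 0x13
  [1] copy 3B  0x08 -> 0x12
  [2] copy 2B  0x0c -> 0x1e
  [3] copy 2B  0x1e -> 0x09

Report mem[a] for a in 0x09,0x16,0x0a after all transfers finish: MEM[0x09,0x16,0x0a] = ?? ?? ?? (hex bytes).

MEM[0x09,0x16,0x0a] = a7 d9 f1

  after D0: wrote 4B at 0x13 = b7a7f1d9
  after D1: wrote 3B at 0x12 = b89143
  after D2: wrote 2B at 0x1e = a7f1
  after D3: wrote 2B at 0x09 = a7f1
query mem[0x09]=0xa7, mem[0x16]=0xd9, mem[0x0a]=0xf1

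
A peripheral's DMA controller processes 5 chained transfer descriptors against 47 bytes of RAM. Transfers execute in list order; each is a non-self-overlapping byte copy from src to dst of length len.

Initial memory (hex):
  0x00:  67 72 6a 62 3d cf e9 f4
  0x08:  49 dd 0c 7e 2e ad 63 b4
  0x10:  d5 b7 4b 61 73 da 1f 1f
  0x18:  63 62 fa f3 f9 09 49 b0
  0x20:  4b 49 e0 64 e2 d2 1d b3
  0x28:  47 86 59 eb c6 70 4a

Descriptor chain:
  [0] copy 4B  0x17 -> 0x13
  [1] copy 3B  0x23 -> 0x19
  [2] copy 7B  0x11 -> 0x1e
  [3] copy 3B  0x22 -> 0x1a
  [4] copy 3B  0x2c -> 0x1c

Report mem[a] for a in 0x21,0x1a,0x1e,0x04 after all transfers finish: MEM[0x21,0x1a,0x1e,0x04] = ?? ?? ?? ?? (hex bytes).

MEM[0x21,0x1a,0x1e,0x04] = 63 62 4a 3d

  after D0: wrote 4B at 0x13 = 1f6362fa
  after D1: wrote 3B at 0x19 = 64e2d2
  after D2: wrote 7B at 0x1e = b74b1f6362fa1f
  after D3: wrote 3B at 0x1a = 62fa1f
  after D4: wrote 3B at 0x1c = c6704a
query mem[0x21]=0x63, mem[0x1a]=0x62, mem[0x1e]=0x4a, mem[0x04]=0x3d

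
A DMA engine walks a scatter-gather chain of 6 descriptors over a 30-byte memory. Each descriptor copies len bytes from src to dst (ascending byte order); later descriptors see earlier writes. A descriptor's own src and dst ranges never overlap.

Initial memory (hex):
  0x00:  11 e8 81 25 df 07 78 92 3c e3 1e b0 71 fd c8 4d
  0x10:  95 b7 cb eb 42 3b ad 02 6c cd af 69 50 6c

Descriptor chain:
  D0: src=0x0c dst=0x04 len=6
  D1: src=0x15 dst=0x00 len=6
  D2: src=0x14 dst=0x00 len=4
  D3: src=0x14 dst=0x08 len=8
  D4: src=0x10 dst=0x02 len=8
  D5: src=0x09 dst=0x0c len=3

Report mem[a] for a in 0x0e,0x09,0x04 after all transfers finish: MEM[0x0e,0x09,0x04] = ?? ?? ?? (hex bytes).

[0] 0x0c->0x04 len=6 : 71 fd c8 4d 95 b7
[1] 0x15->0x00 len=6 : 3b ad 02 6c cd af
[2] 0x14->0x00 len=4 : 42 3b ad 02
[3] 0x14->0x08 len=8 : 42 3b ad 02 6c cd af 69
[4] 0x10->0x02 len=8 : 95 b7 cb eb 42 3b ad 02
[5] 0x09->0x0c len=3 : 02 ad 02
query mem[0x0e]=0x02, mem[0x09]=0x02, mem[0x04]=0xcb

MEM[0x0e,0x09,0x04] = 02 02 cb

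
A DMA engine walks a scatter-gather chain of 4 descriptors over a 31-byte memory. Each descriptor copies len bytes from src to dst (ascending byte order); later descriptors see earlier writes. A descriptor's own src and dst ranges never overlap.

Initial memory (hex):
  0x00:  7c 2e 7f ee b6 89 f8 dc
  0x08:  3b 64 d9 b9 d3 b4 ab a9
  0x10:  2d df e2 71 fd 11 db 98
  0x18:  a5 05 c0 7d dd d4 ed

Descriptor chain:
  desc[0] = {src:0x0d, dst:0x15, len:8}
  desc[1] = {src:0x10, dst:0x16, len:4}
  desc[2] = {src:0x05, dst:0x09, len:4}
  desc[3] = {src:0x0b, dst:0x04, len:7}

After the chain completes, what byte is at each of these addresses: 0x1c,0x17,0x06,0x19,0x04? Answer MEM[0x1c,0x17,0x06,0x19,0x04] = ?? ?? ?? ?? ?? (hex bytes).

MEM[0x1c,0x17,0x06,0x19,0x04] = fd df b4 71 dc

D0: mem[0x15..0x1c] <- [b4 ab a9 2d df e2 71 fd]
D1: mem[0x16..0x19] <- [2d df e2 71]
D2: mem[0x09..0x0c] <- [89 f8 dc 3b]
D3: mem[0x04..0x0a] <- [dc 3b b4 ab a9 2d df]
query mem[0x1c]=0xfd, mem[0x17]=0xdf, mem[0x06]=0xb4, mem[0x19]=0x71, mem[0x04]=0xdc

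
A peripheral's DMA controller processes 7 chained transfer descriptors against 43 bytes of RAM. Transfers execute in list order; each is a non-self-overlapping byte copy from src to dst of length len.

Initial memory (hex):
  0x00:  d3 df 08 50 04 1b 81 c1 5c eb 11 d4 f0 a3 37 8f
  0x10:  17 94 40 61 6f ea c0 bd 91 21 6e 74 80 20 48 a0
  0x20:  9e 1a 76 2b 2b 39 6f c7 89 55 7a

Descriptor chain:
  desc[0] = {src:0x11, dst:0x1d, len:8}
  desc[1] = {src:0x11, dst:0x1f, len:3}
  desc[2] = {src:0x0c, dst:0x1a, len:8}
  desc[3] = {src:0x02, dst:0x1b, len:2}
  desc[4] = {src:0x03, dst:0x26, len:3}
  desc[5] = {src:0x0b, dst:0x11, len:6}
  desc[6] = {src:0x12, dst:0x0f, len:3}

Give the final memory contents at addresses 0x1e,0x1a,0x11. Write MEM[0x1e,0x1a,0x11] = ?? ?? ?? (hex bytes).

D0: mem[0x1d..0x24] <- [94 40 61 6f ea c0 bd 91]
D1: mem[0x1f..0x21] <- [94 40 61]
D2: mem[0x1a..0x21] <- [f0 a3 37 8f 17 94 40 61]
D3: mem[0x1b..0x1c] <- [08 50]
D4: mem[0x26..0x28] <- [50 04 1b]
D5: mem[0x11..0x16] <- [d4 f0 a3 37 8f 17]
D6: mem[0x0f..0x11] <- [f0 a3 37]
query mem[0x1e]=0x17, mem[0x1a]=0xf0, mem[0x11]=0x37

MEM[0x1e,0x1a,0x11] = 17 f0 37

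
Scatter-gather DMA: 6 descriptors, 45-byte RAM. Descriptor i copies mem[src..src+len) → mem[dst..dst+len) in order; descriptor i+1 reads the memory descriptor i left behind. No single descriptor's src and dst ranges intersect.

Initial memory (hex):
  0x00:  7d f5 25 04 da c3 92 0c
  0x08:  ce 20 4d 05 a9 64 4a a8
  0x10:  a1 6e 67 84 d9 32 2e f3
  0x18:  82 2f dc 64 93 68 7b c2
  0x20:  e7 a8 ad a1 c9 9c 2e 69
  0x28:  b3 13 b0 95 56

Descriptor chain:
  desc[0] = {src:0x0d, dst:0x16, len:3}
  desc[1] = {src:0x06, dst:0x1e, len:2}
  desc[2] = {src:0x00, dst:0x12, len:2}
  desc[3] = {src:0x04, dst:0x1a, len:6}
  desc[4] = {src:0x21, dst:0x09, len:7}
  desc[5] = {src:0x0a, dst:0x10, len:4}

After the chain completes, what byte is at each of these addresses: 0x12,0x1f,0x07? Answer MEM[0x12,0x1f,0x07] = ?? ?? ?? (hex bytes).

MEM[0x12,0x1f,0x07] = c9 20 0c

  after D0: wrote 3B at 0x16 = 644aa8
  after D1: wrote 2B at 0x1e = 920c
  after D2: wrote 2B at 0x12 = 7df5
  after D3: wrote 6B at 0x1a = dac3920cce20
  after D4: wrote 7B at 0x09 = a8ada1c99c2e69
  after D5: wrote 4B at 0x10 = ada1c99c
query mem[0x12]=0xc9, mem[0x1f]=0x20, mem[0x07]=0x0c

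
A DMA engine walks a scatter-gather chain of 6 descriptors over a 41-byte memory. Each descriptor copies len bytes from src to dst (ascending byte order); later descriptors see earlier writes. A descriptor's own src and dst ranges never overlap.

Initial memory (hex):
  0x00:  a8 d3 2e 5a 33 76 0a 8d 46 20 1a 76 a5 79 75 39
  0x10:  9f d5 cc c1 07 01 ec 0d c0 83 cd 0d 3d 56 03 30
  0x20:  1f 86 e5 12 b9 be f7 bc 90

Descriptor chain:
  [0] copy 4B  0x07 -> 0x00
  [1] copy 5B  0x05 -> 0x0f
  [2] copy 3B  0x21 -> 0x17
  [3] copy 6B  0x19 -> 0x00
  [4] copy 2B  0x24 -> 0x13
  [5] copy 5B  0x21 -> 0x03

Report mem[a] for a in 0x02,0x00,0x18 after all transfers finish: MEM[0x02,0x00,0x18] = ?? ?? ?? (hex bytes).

D0: mem[0x00..0x03] <- [8d 46 20 1a]
D1: mem[0x0f..0x13] <- [76 0a 8d 46 20]
D2: mem[0x17..0x19] <- [86 e5 12]
D3: mem[0x00..0x05] <- [12 cd 0d 3d 56 03]
D4: mem[0x13..0x14] <- [b9 be]
D5: mem[0x03..0x07] <- [86 e5 12 b9 be]
query mem[0x02]=0x0d, mem[0x00]=0x12, mem[0x18]=0xe5

MEM[0x02,0x00,0x18] = 0d 12 e5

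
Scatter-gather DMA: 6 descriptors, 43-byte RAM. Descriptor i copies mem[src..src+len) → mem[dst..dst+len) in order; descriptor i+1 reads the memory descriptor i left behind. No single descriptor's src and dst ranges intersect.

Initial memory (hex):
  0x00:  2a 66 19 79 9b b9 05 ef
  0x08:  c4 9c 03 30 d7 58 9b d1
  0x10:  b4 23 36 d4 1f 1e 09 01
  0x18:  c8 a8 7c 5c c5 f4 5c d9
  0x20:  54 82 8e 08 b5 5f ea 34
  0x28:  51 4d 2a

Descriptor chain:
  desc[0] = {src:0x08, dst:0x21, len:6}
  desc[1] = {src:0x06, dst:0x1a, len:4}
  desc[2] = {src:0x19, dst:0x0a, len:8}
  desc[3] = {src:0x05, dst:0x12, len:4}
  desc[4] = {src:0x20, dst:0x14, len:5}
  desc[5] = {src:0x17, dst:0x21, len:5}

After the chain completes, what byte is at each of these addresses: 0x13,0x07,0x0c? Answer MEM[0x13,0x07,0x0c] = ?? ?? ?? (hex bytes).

#0 dst[0x21+6] := {0xc4,0x9c,0x03,0x30,0xd7,0x58}
#1 dst[0x1a+4] := {0x05,0xef,0xc4,0x9c}
#2 dst[0x0a+8] := {0xa8,0x05,0xef,0xc4,0x9c,0x5c,0xd9,0x54}
#3 dst[0x12+4] := {0xb9,0x05,0xef,0xc4}
#4 dst[0x14+5] := {0x54,0xc4,0x9c,0x03,0x30}
#5 dst[0x21+5] := {0x03,0x30,0xa8,0x05,0xef}
query mem[0x13]=0x05, mem[0x07]=0xef, mem[0x0c]=0xef

MEM[0x13,0x07,0x0c] = 05 ef ef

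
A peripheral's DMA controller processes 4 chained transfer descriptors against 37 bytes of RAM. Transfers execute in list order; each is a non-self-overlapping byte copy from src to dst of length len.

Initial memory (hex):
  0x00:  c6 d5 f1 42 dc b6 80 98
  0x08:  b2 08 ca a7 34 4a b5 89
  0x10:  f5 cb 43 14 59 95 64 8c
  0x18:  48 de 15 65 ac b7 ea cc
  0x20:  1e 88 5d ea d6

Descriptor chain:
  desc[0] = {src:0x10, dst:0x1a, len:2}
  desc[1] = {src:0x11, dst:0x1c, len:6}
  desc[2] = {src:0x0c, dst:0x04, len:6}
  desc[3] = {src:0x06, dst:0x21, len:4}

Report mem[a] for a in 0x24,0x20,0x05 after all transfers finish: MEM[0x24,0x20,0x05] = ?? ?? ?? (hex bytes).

[0] 0x10->0x1a len=2 : f5 cb
[1] 0x11->0x1c len=6 : cb 43 14 59 95 64
[2] 0x0c->0x04 len=6 : 34 4a b5 89 f5 cb
[3] 0x06->0x21 len=4 : b5 89 f5 cb
query mem[0x24]=0xcb, mem[0x20]=0x95, mem[0x05]=0x4a

MEM[0x24,0x20,0x05] = cb 95 4a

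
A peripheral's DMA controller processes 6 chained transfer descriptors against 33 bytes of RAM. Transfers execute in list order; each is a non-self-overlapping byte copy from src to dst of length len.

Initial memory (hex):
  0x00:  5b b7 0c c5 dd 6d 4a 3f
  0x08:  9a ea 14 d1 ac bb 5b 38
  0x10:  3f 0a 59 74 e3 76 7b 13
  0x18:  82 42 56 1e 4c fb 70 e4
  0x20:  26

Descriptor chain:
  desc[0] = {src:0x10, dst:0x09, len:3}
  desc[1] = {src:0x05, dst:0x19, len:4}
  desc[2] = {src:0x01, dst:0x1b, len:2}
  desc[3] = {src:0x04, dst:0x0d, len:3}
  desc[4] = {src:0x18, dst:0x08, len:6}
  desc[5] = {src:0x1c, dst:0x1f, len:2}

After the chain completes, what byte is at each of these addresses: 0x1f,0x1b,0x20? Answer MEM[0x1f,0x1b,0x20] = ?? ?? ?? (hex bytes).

#0 dst[0x09+3] := {0x3f,0x0a,0x59}
#1 dst[0x19+4] := {0x6d,0x4a,0x3f,0x9a}
#2 dst[0x1b+2] := {0xb7,0x0c}
#3 dst[0x0d+3] := {0xdd,0x6d,0x4a}
#4 dst[0x08+6] := {0x82,0x6d,0x4a,0xb7,0x0c,0xfb}
#5 dst[0x1f+2] := {0x0c,0xfb}
query mem[0x1f]=0x0c, mem[0x1b]=0xb7, mem[0x20]=0xfb

MEM[0x1f,0x1b,0x20] = 0c b7 fb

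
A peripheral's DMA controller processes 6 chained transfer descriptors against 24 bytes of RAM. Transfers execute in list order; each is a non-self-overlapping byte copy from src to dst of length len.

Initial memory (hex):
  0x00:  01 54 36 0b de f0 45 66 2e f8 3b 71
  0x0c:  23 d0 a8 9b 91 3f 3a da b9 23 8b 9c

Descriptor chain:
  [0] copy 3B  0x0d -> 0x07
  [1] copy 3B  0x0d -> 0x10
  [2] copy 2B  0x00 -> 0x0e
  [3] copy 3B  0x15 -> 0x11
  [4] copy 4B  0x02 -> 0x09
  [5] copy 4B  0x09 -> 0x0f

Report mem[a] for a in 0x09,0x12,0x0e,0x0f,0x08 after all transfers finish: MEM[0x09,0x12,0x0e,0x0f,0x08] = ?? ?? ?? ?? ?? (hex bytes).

MEM[0x09,0x12,0x0e,0x0f,0x08] = 36 f0 01 36 a8

[0] 0x0d->0x07 len=3 : d0 a8 9b
[1] 0x0d->0x10 len=3 : d0 a8 9b
[2] 0x00->0x0e len=2 : 01 54
[3] 0x15->0x11 len=3 : 23 8b 9c
[4] 0x02->0x09 len=4 : 36 0b de f0
[5] 0x09->0x0f len=4 : 36 0b de f0
query mem[0x09]=0x36, mem[0x12]=0xf0, mem[0x0e]=0x01, mem[0x0f]=0x36, mem[0x08]=0xa8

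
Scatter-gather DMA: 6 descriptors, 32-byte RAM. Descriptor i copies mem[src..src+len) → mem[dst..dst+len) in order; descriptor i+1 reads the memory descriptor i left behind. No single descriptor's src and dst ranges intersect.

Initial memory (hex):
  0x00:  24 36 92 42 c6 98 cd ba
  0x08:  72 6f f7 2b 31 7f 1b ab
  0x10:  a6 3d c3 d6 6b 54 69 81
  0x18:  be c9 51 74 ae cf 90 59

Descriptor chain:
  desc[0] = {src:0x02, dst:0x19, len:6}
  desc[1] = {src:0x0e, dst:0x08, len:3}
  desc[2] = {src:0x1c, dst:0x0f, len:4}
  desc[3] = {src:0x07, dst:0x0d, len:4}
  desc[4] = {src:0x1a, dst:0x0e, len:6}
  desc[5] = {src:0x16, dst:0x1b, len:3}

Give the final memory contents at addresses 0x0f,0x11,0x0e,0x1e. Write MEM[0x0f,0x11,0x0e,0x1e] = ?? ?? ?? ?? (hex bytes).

MEM[0x0f,0x11,0x0e,0x1e] = c6 cd 42 ba

[0] 0x02->0x19 len=6 : 92 42 c6 98 cd ba
[1] 0x0e->0x08 len=3 : 1b ab a6
[2] 0x1c->0x0f len=4 : 98 cd ba 59
[3] 0x07->0x0d len=4 : ba 1b ab a6
[4] 0x1a->0x0e len=6 : 42 c6 98 cd ba 59
[5] 0x16->0x1b len=3 : 69 81 be
query mem[0x0f]=0xc6, mem[0x11]=0xcd, mem[0x0e]=0x42, mem[0x1e]=0xba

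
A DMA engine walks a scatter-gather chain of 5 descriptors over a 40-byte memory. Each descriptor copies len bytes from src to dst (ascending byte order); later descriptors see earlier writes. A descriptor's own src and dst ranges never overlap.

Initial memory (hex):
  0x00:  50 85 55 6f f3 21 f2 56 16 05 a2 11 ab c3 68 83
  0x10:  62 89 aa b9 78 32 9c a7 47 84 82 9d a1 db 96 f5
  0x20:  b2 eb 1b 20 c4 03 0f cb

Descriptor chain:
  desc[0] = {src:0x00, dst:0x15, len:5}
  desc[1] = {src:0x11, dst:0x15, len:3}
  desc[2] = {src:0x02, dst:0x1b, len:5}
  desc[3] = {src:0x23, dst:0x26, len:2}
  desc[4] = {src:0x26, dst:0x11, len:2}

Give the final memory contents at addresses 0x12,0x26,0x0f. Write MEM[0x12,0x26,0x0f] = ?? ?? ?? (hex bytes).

MEM[0x12,0x26,0x0f] = c4 20 83

#0 dst[0x15+5] := {0x50,0x85,0x55,0x6f,0xf3}
#1 dst[0x15+3] := {0x89,0xaa,0xb9}
#2 dst[0x1b+5] := {0x55,0x6f,0xf3,0x21,0xf2}
#3 dst[0x26+2] := {0x20,0xc4}
#4 dst[0x11+2] := {0x20,0xc4}
query mem[0x12]=0xc4, mem[0x26]=0x20, mem[0x0f]=0x83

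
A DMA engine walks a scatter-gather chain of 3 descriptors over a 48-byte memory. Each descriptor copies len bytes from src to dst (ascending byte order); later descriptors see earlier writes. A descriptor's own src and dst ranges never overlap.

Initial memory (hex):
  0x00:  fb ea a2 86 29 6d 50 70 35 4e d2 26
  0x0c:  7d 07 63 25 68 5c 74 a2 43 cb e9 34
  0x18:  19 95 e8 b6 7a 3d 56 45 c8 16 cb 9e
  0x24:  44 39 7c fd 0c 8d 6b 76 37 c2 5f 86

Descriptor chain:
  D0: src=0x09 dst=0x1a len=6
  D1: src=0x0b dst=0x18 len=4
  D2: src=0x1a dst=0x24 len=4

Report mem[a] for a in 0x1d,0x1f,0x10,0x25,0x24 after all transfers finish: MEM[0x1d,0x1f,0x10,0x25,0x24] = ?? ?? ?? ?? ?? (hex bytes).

MEM[0x1d,0x1f,0x10,0x25,0x24] = 7d 63 68 63 07

#0 dst[0x1a+6] := {0x4e,0xd2,0x26,0x7d,0x07,0x63}
#1 dst[0x18+4] := {0x26,0x7d,0x07,0x63}
#2 dst[0x24+4] := {0x07,0x63,0x26,0x7d}
query mem[0x1d]=0x7d, mem[0x1f]=0x63, mem[0x10]=0x68, mem[0x25]=0x63, mem[0x24]=0x07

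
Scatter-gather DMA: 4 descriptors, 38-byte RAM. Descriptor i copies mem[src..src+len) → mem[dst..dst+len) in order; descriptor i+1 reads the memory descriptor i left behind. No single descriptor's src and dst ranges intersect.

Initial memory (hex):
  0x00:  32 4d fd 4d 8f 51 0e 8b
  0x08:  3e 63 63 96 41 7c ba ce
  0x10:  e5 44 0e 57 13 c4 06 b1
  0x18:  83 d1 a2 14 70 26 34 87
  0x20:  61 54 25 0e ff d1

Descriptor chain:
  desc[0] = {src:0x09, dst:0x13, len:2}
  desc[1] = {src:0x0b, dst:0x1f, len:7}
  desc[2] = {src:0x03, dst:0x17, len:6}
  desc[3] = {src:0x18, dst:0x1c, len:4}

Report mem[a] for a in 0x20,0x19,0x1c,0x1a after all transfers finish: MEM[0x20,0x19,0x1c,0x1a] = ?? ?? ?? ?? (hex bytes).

#0 dst[0x13+2] := {0x63,0x63}
#1 dst[0x1f+7] := {0x96,0x41,0x7c,0xba,0xce,0xe5,0x44}
#2 dst[0x17+6] := {0x4d,0x8f,0x51,0x0e,0x8b,0x3e}
#3 dst[0x1c+4] := {0x8f,0x51,0x0e,0x8b}
query mem[0x20]=0x41, mem[0x19]=0x51, mem[0x1c]=0x8f, mem[0x1a]=0x0e

MEM[0x20,0x19,0x1c,0x1a] = 41 51 8f 0e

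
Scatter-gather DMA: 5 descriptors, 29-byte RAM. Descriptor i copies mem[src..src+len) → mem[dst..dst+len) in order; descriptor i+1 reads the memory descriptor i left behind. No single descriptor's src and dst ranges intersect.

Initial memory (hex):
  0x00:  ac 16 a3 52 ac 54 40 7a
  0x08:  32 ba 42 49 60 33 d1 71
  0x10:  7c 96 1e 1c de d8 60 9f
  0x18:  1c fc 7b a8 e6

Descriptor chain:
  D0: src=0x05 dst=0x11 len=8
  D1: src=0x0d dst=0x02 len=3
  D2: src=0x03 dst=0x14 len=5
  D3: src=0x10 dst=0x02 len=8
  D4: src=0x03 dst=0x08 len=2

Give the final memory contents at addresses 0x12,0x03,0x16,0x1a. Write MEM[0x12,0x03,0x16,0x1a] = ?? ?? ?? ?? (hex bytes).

MEM[0x12,0x03,0x16,0x1a] = 40 54 54 7b

  after D0: wrote 8B at 0x11 = 54407a32ba424960
  after D1: wrote 3B at 0x02 = 33d171
  after D2: wrote 5B at 0x14 = d17154407a
  after D3: wrote 8B at 0x02 = 7c54407ad1715440
  after D4: wrote 2B at 0x08 = 5440
query mem[0x12]=0x40, mem[0x03]=0x54, mem[0x16]=0x54, mem[0x1a]=0x7b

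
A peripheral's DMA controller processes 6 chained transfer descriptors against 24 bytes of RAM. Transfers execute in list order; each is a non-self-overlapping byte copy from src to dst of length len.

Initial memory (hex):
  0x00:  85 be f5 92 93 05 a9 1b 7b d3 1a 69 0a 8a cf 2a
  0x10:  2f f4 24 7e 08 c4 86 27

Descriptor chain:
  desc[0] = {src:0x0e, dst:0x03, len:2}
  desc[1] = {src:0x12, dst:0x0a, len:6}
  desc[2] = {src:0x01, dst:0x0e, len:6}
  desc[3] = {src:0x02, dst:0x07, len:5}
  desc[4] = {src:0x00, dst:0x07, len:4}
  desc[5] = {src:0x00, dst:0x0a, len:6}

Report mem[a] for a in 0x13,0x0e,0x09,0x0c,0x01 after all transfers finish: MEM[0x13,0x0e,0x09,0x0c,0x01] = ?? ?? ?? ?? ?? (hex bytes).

MEM[0x13,0x0e,0x09,0x0c,0x01] = a9 2a f5 f5 be

D0: mem[0x03..0x04] <- [cf 2a]
D1: mem[0x0a..0x0f] <- [24 7e 08 c4 86 27]
D2: mem[0x0e..0x13] <- [be f5 cf 2a 05 a9]
D3: mem[0x07..0x0b] <- [f5 cf 2a 05 a9]
D4: mem[0x07..0x0a] <- [85 be f5 cf]
D5: mem[0x0a..0x0f] <- [85 be f5 cf 2a 05]
query mem[0x13]=0xa9, mem[0x0e]=0x2a, mem[0x09]=0xf5, mem[0x0c]=0xf5, mem[0x01]=0xbe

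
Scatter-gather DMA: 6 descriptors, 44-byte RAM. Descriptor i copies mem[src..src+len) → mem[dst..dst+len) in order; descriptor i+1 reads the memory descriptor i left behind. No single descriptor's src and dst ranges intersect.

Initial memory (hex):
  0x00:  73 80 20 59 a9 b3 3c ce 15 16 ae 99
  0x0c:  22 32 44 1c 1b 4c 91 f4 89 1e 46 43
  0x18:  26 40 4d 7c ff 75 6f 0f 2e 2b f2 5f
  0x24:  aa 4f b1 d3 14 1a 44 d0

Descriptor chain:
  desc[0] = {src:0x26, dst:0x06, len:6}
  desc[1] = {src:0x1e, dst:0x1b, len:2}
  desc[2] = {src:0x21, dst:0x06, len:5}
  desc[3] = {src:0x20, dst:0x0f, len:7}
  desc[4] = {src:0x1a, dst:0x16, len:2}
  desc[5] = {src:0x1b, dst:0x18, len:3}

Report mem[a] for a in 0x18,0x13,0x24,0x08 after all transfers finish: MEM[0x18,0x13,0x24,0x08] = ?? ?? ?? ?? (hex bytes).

MEM[0x18,0x13,0x24,0x08] = 6f aa aa 5f

[0] 0x26->0x06 len=6 : b1 d3 14 1a 44 d0
[1] 0x1e->0x1b len=2 : 6f 0f
[2] 0x21->0x06 len=5 : 2b f2 5f aa 4f
[3] 0x20->0x0f len=7 : 2e 2b f2 5f aa 4f b1
[4] 0x1a->0x16 len=2 : 4d 6f
[5] 0x1b->0x18 len=3 : 6f 0f 75
query mem[0x18]=0x6f, mem[0x13]=0xaa, mem[0x24]=0xaa, mem[0x08]=0x5f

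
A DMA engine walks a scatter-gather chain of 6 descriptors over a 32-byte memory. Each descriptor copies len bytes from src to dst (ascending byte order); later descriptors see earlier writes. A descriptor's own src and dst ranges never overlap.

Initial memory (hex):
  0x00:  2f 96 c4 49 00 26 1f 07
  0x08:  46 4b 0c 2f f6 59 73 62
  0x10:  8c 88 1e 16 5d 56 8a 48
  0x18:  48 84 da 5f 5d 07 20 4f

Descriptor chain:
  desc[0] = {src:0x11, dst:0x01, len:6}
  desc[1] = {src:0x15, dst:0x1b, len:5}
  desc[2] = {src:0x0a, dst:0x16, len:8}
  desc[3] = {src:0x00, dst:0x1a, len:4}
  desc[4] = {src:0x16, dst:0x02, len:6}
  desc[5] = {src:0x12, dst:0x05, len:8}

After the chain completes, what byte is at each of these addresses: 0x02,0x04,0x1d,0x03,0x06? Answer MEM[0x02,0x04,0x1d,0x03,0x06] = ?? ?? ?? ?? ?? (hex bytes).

#0 dst[0x01+6] := {0x88,0x1e,0x16,0x5d,0x56,0x8a}
#1 dst[0x1b+5] := {0x56,0x8a,0x48,0x48,0x84}
#2 dst[0x16+8] := {0x0c,0x2f,0xf6,0x59,0x73,0x62,0x8c,0x88}
#3 dst[0x1a+4] := {0x2f,0x88,0x1e,0x16}
#4 dst[0x02+6] := {0x0c,0x2f,0xf6,0x59,0x2f,0x88}
#5 dst[0x05+8] := {0x1e,0x16,0x5d,0x56,0x0c,0x2f,0xf6,0x59}
query mem[0x02]=0x0c, mem[0x04]=0xf6, mem[0x1d]=0x16, mem[0x03]=0x2f, mem[0x06]=0x16

MEM[0x02,0x04,0x1d,0x03,0x06] = 0c f6 16 2f 16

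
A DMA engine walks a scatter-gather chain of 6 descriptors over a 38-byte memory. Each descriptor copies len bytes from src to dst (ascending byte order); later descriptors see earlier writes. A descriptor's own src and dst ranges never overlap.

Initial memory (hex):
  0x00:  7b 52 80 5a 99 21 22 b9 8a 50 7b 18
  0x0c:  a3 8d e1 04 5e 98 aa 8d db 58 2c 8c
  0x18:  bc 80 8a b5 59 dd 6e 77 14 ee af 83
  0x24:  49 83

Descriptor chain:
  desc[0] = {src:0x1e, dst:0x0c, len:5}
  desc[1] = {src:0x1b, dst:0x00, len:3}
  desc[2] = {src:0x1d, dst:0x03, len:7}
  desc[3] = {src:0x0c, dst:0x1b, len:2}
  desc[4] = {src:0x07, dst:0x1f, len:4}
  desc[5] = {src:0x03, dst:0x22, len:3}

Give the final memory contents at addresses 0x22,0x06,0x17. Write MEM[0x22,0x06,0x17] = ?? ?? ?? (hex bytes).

  after D0: wrote 5B at 0x0c = 6e7714eeaf
  after D1: wrote 3B at 0x00 = b559dd
  after D2: wrote 7B at 0x03 = dd6e7714eeaf83
  after D3: wrote 2B at 0x1b = 6e77
  after D4: wrote 4B at 0x1f = eeaf837b
  after D5: wrote 3B at 0x22 = dd6e77
query mem[0x22]=0xdd, mem[0x06]=0x14, mem[0x17]=0x8c

MEM[0x22,0x06,0x17] = dd 14 8c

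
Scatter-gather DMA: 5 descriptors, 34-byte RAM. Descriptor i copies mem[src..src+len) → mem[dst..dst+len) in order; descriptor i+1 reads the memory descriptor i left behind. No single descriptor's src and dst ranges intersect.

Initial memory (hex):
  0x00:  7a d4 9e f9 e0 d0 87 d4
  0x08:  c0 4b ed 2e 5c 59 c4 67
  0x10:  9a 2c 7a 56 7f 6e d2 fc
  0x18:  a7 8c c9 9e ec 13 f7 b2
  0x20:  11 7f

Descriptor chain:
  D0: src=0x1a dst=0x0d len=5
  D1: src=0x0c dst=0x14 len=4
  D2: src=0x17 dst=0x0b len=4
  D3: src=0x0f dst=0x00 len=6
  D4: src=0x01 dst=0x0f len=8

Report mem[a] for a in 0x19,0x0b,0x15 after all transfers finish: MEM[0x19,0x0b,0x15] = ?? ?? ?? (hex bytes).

MEM[0x19,0x0b,0x15] = 8c ec d4

D0: mem[0x0d..0x11] <- [c9 9e ec 13 f7]
D1: mem[0x14..0x17] <- [5c c9 9e ec]
D2: mem[0x0b..0x0e] <- [ec a7 8c c9]
D3: mem[0x00..0x05] <- [ec 13 f7 7a 56 5c]
D4: mem[0x0f..0x16] <- [13 f7 7a 56 5c 87 d4 c0]
query mem[0x19]=0x8c, mem[0x0b]=0xec, mem[0x15]=0xd4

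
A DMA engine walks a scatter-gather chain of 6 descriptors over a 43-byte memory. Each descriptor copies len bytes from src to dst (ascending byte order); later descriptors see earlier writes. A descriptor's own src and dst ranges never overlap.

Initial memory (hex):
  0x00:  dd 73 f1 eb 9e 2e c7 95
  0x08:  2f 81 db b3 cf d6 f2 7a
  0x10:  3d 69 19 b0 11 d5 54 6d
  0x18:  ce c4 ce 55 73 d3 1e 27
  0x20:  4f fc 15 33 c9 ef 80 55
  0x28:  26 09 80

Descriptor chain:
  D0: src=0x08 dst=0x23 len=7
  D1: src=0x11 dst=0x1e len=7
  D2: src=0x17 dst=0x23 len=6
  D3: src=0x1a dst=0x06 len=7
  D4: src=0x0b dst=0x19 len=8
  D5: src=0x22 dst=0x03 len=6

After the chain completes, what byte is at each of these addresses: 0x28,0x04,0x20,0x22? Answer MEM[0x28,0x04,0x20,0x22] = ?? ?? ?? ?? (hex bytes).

#0 dst[0x23+7] := {0x2f,0x81,0xdb,0xb3,0xcf,0xd6,0xf2}
#1 dst[0x1e+7] := {0x69,0x19,0xb0,0x11,0xd5,0x54,0x6d}
#2 dst[0x23+6] := {0x6d,0xce,0xc4,0xce,0x55,0x73}
#3 dst[0x06+7] := {0xce,0x55,0x73,0xd3,0x69,0x19,0xb0}
#4 dst[0x19+8] := {0x19,0xb0,0xd6,0xf2,0x7a,0x3d,0x69,0x19}
#5 dst[0x03+6] := {0xd5,0x6d,0xce,0xc4,0xce,0x55}
query mem[0x28]=0x73, mem[0x04]=0x6d, mem[0x20]=0x19, mem[0x22]=0xd5

MEM[0x28,0x04,0x20,0x22] = 73 6d 19 d5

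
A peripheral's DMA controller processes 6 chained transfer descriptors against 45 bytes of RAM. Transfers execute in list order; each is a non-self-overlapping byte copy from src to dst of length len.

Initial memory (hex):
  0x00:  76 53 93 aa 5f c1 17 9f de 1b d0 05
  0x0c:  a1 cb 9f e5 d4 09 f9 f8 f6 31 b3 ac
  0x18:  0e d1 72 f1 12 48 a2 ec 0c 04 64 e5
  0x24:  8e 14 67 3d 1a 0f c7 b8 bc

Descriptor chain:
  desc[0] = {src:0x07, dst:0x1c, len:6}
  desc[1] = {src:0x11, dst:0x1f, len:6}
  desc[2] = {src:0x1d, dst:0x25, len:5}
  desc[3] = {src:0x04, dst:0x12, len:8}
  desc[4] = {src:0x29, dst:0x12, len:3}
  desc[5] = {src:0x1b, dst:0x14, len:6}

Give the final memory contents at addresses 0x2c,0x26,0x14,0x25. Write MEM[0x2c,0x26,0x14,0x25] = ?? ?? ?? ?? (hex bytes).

MEM[0x2c,0x26,0x14,0x25] = bc 1b f1 de

[0] 0x07->0x1c len=6 : 9f de 1b d0 05 a1
[1] 0x11->0x1f len=6 : 09 f9 f8 f6 31 b3
[2] 0x1d->0x25 len=5 : de 1b 09 f9 f8
[3] 0x04->0x12 len=8 : 5f c1 17 9f de 1b d0 05
[4] 0x29->0x12 len=3 : f8 c7 b8
[5] 0x1b->0x14 len=6 : f1 9f de 1b 09 f9
query mem[0x2c]=0xbc, mem[0x26]=0x1b, mem[0x14]=0xf1, mem[0x25]=0xde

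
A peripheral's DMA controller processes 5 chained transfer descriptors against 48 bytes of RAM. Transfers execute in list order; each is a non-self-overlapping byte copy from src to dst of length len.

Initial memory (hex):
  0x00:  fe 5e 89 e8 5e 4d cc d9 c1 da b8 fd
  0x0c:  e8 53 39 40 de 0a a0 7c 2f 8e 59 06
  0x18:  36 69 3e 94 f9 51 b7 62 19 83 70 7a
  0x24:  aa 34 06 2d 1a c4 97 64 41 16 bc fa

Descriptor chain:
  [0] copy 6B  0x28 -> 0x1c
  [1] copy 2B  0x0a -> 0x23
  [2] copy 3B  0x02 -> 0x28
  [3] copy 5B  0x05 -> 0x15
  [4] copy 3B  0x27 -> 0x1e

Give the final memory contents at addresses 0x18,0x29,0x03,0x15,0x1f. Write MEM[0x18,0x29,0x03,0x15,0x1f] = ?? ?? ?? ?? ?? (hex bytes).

D0: mem[0x1c..0x21] <- [1a c4 97 64 41 16]
D1: mem[0x23..0x24] <- [b8 fd]
D2: mem[0x28..0x2a] <- [89 e8 5e]
D3: mem[0x15..0x19] <- [4d cc d9 c1 da]
D4: mem[0x1e..0x20] <- [2d 89 e8]
query mem[0x18]=0xc1, mem[0x29]=0xe8, mem[0x03]=0xe8, mem[0x15]=0x4d, mem[0x1f]=0x89

MEM[0x18,0x29,0x03,0x15,0x1f] = c1 e8 e8 4d 89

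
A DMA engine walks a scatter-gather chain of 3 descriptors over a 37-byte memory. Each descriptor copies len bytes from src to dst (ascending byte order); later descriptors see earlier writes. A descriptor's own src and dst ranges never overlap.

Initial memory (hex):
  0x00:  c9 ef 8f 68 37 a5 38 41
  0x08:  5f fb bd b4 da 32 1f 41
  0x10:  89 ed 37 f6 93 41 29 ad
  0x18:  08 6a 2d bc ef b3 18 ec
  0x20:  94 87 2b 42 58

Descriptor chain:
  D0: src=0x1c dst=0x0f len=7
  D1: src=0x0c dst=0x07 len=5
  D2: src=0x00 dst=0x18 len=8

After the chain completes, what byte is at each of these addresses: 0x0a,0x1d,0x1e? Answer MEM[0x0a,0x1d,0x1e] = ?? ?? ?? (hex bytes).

MEM[0x0a,0x1d,0x1e] = ef a5 38

[0] 0x1c->0x0f len=7 : ef b3 18 ec 94 87 2b
[1] 0x0c->0x07 len=5 : da 32 1f ef b3
[2] 0x00->0x18 len=8 : c9 ef 8f 68 37 a5 38 da
query mem[0x0a]=0xef, mem[0x1d]=0xa5, mem[0x1e]=0x38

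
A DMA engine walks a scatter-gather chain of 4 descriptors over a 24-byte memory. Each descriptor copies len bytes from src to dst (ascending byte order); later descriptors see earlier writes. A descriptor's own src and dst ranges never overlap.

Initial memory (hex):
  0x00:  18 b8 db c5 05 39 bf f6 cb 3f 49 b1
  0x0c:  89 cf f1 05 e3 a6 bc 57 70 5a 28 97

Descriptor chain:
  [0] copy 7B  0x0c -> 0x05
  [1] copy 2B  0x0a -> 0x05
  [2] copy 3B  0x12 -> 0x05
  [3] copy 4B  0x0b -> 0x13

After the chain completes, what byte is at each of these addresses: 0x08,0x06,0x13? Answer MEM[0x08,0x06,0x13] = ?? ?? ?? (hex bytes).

MEM[0x08,0x06,0x13] = 05 57 bc

  after D0: wrote 7B at 0x05 = 89cff105e3a6bc
  after D1: wrote 2B at 0x05 = a6bc
  after D2: wrote 3B at 0x05 = bc5770
  after D3: wrote 4B at 0x13 = bc89cff1
query mem[0x08]=0x05, mem[0x06]=0x57, mem[0x13]=0xbc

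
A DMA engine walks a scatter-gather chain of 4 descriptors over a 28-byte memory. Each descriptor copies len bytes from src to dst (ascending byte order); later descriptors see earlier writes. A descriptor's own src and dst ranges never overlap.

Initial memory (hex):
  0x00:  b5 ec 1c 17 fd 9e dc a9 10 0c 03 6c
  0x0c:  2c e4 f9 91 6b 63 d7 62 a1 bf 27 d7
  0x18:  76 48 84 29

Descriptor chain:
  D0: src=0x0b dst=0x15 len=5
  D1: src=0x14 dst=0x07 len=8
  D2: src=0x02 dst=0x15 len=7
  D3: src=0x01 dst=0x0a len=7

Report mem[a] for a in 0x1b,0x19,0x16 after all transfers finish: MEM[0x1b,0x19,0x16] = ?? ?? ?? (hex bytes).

MEM[0x1b,0x19,0x16] = 6c dc 17

#0 dst[0x15+5] := {0x6c,0x2c,0xe4,0xf9,0x91}
#1 dst[0x07+8] := {0xa1,0x6c,0x2c,0xe4,0xf9,0x91,0x84,0x29}
#2 dst[0x15+7] := {0x1c,0x17,0xfd,0x9e,0xdc,0xa1,0x6c}
#3 dst[0x0a+7] := {0xec,0x1c,0x17,0xfd,0x9e,0xdc,0xa1}
query mem[0x1b]=0x6c, mem[0x19]=0xdc, mem[0x16]=0x17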